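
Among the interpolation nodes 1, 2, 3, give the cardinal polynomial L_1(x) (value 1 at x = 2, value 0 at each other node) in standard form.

L_1(x) = -x^2 + 4x - 3

L_1(x) = (x - 1)(x - 3) / [(1)·(-1)]
       = (x^2 - 4x + 3) / (-1)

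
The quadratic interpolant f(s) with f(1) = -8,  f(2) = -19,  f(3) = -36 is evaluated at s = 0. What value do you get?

Evaluate each Lagrange basis at s = 0:
L_0(0) = (-2)·(-3)/[(-1)·(-2)] = 3
L_1(0) = (-1)·(-3)/[(1)·(-1)] = -3
L_2(0) = (-1)·(-2)/[(2)·(1)] = 1
Sum: (-8)·(3) + (-19)·(-3) + (-36)·(1) = -3

-3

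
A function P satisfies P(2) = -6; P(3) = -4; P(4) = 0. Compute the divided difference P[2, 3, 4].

P[2,3] = (-4 - (-6)) / (3 - 2) = 2
P[3,4] = (0 - (-4)) / (4 - 3) = 4
P[2,3,4] = (4 - 2) / (4 - 2) = 1

1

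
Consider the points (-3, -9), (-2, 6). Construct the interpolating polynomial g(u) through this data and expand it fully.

Build the Lagrange basis polynomials:
L_0(u) = (u + 2) / [-1] = -u - 2
L_1(u) = (u + 3) / [1] = u + 3
g(u) = (-9)·L_0 + 6·L_1
  (-9)·L_0(u) = 9u + 18
  6·L_1(u) = 6u + 18
Adding term by term: 15u + 36

g(u) = 15u + 36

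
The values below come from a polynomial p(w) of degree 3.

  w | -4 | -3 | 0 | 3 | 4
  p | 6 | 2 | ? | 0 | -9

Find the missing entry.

59/14

The 4 known values determine p uniquely (degree ≤ 3).
Evaluate each Lagrange basis at w = 0:
L_0(0) = (3)·(-3)·(-4)/[(-1)·(-7)·(-8)] = -9/14
L_1(0) = (4)·(-3)·(-4)/[(1)·(-6)·(-7)] = 8/7
L_2(0) = (4)·(3)·(-4)/[(7)·(6)·(-1)] = 8/7
L_3(0) = (4)·(3)·(-3)/[(8)·(7)·(1)] = -9/14
Sum: 6·(-9/14) + 2·(8/7) + 0 + (-9)·(-9/14) = 59/14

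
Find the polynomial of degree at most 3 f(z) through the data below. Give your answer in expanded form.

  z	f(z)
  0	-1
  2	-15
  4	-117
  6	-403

L_0(z) = (z - 2)(z - 4)(z - 6) / [-48] = -(1/48)z^3 + (1/4)z^2 - (11/12)z + 1
L_1(z) = z(z - 4)(z - 6) / [16] = (1/16)z^3 - (5/8)z^2 + (3/2)z
L_2(z) = z(z - 2)(z - 6) / [-16] = -(1/16)z^3 + (1/2)z^2 - (3/4)z
L_3(z) = z(z - 2)(z - 4) / [48] = (1/48)z^3 - (1/8)z^2 + (1/6)z
f(z) = (-1)·L_0 + (-15)·L_1 + (-117)·L_2 + (-403)·L_3
  (-1)·L_0(z) = (1/48)z^3 - (1/4)z^2 + (11/12)z - 1
  (-15)·L_1(z) = -(15/16)z^3 + (75/8)z^2 - (45/2)z
  (-117)·L_2(z) = (117/16)z^3 - (117/2)z^2 + (351/4)z
  (-403)·L_3(z) = -(403/48)z^3 + (403/8)z^2 - (403/6)z
Adding term by term: -2z^3 + z^2 - z - 1

f(z) = -2z^3 + z^2 - z - 1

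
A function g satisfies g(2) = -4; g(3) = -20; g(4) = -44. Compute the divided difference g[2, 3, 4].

g[2,3] = (-20 - (-4)) / (3 - 2) = -16
g[3,4] = (-44 - (-20)) / (4 - 3) = -24
g[2,3,4] = (-24 - (-16)) / (4 - 2) = -4

-4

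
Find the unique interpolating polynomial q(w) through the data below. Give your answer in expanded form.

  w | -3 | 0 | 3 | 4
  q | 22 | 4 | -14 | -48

q(w) = -w^3 + 3w + 4

Newton's divided differences:
q[-3,0] = (4 - 22) / (0 - (-3)) = -6
q[0,3] = (-14 - 4) / (3 - 0) = -6
q[3,4] = (-48 - (-14)) / (4 - 3) = -34
q[-3,0,3] = (-6 - (-6)) / (3 - (-3)) = 0
q[0,3,4] = (-34 - (-6)) / (4 - 0) = -7
q[-3,0,3,4] = (-7 - 0) / (4 - (-3)) = -1
q(w) = 22 + (-6)·(w + 3) + (-1)·(w + 3)w(w - 3)
Expanding: q(w) = -w^3 + 3w + 4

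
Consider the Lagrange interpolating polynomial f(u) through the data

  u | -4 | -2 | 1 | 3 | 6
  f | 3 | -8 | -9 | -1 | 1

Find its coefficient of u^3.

Build the Lagrange basis polynomials:
L_0(u) = (u + 2)(u - 1)(u - 3)(u - 6) / [700] = (1/700)u^4 - (2/175)u^3 + (1/100)u^2 + (9/175)u - 9/175
L_1(u) = (u + 4)(u - 1)(u - 3)(u - 6) / [-240] = -(1/240)u^4 + (1/40)u^3 + (13/240)u^2 - (3/8)u + 3/10
L_2(u) = (u + 4)(u + 2)(u - 3)(u - 6) / [150] = (1/150)u^4 - (1/50)u^3 - (14/75)u^2 + (6/25)u + 24/25
L_3(u) = (u + 4)(u + 2)(u - 1)(u - 6) / [-210] = -(1/210)u^4 + (1/210)u^3 + (2/15)u^2 + (2/21)u - 8/35
L_4(u) = (u + 4)(u + 2)(u - 1)(u - 3) / [1200] = (1/1200)u^4 + (1/600)u^3 - (13/1200)u^2 - (7/600)u + 1/50
f(u) = 3·L_0 + (-8)·L_1 + (-9)·L_2 + (-1)·L_3 + 1·L_4
Only the coefficient of u^3 is needed; take it from each L_i and combine:
3·(-2/175) + (-8)·(1/40) + (-9)·(-1/50) + (-1)·(1/210) + 1·(1/600) = -241/4200

-241/4200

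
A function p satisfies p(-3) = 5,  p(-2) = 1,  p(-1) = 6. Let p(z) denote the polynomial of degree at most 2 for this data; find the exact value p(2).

75

Using Newton's divided-difference form:
p[-3,-2] = (1 - 5) / (-2 - (-3)) = -4
p[-2,-1] = (6 - 1) / (-1 - (-2)) = 5
p[-3,-2,-1] = (5 - (-4)) / (-1 - (-3)) = 9/2
p(2) = 5 + (-4)·(5) + (9/2)·(5)·(4) = 75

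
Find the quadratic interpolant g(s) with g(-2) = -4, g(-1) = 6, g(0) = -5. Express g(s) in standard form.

g(s) = -(21/2)s^2 - (43/2)s - 5

Build the Lagrange basis polynomials:
L_0(s) = (s + 1)s / [2] = (1/2)s^2 + (1/2)s
L_1(s) = (s + 2)s / [-1] = -s^2 - 2s
L_2(s) = (s + 2)(s + 1) / [2] = (1/2)s^2 + (3/2)s + 1
g(s) = (-4)·L_0 + 6·L_1 + (-5)·L_2
  (-4)·L_0(s) = -2s^2 - 2s
  6·L_1(s) = -6s^2 - 12s
  (-5)·L_2(s) = -(5/2)s^2 - (15/2)s - 5
Adding term by term: -(21/2)s^2 - (43/2)s - 5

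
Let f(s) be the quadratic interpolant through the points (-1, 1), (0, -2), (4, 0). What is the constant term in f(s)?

-2

Build the Lagrange basis polynomials:
L_0(s) = s(s - 4) / [5] = (1/5)s^2 - (4/5)s
L_1(s) = (s + 1)(s - 4) / [-4] = -(1/4)s^2 + (3/4)s + 1
L_2(s) = (s + 1)s / [20] = (1/20)s^2 + (1/20)s
f(s) = 1·L_0 + (-2)·L_1 + 0·L_2
Only the constant term is needed; take it from each L_i and combine:
1·(0) + (-2)·(1) + 0·(0) = -2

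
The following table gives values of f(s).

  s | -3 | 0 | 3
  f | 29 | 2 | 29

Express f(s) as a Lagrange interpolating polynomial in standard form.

f(s) = 3s^2 + 2

L_0(s) = s(s - 3) / [18] = (1/18)s^2 - (1/6)s
L_1(s) = (s + 3)(s - 3) / [-9] = -(1/9)s^2 + 1
L_2(s) = (s + 3)s / [18] = (1/18)s^2 + (1/6)s
f(s) = 29·L_0 + 2·L_1 + 29·L_2
  29·L_0(s) = (29/18)s^2 - (29/6)s
  2·L_1(s) = -(2/9)s^2 + 2
  29·L_2(s) = (29/18)s^2 + (29/6)s
Adding term by term: 3s^2 + 2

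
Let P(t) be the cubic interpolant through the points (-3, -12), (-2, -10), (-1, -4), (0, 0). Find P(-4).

Evaluate each Lagrange basis at t = -4:
L_0(-4) = (-2)·(-3)·(-4)/[(-1)·(-2)·(-3)] = 4
L_1(-4) = (-1)·(-3)·(-4)/[(1)·(-1)·(-2)] = -6
L_2(-4) = (-1)·(-2)·(-4)/[(2)·(1)·(-1)] = 4
L_3(-4) = (-1)·(-2)·(-3)/[(3)·(2)·(1)] = -1
Sum: (-12)·(4) + (-10)·(-6) + (-4)·(4) + 0 = -4

-4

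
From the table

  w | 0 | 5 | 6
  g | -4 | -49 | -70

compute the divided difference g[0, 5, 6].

-2

g[0,5] = (-49 - (-4)) / (5 - 0) = -9
g[5,6] = (-70 - (-49)) / (6 - 5) = -21
g[0,5,6] = (-21 - (-9)) / (6 - 0) = -2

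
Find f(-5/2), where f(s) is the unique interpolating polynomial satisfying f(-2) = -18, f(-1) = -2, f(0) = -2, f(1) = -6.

-143/4

Evaluate each Lagrange basis at s = -5/2:
L_0(-5/2) = (-3/2)·(-5/2)·(-7/2)/[(-1)·(-2)·(-3)] = 35/16
L_1(-5/2) = (-1/2)·(-5/2)·(-7/2)/[(1)·(-1)·(-2)] = -35/16
L_2(-5/2) = (-1/2)·(-3/2)·(-7/2)/[(2)·(1)·(-1)] = 21/16
L_3(-5/2) = (-1/2)·(-3/2)·(-5/2)/[(3)·(2)·(1)] = -5/16
Sum: (-18)·(35/16) + (-2)·(-35/16) + (-2)·(21/16) + (-6)·(-5/16) = -143/4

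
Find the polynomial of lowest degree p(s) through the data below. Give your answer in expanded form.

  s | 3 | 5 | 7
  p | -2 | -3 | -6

p(s) = -(1/4)s^2 + (3/2)s - 17/4

Build the Lagrange basis polynomials:
L_0(s) = (s - 5)(s - 7) / [8] = (1/8)s^2 - (3/2)s + 35/8
L_1(s) = (s - 3)(s - 7) / [-4] = -(1/4)s^2 + (5/2)s - 21/4
L_2(s) = (s - 3)(s - 5) / [8] = (1/8)s^2 - s + 15/8
p(s) = (-2)·L_0 + (-3)·L_1 + (-6)·L_2
  (-2)·L_0(s) = -(1/4)s^2 + 3s - 35/4
  (-3)·L_1(s) = (3/4)s^2 - (15/2)s + 63/4
  (-6)·L_2(s) = -(3/4)s^2 + 6s - 45/4
Adding term by term: -(1/4)s^2 + (3/2)s - 17/4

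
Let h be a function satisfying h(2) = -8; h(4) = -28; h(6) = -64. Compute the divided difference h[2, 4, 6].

-2

h[2,4] = (-28 - (-8)) / (4 - 2) = -10
h[4,6] = (-64 - (-28)) / (6 - 4) = -18
h[2,4,6] = (-18 - (-10)) / (6 - 2) = -2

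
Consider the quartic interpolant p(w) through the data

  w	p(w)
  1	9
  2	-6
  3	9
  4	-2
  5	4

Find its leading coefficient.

33/8

L_0(w) = (w - 2)(w - 3)(w - 4)(w - 5) / [24] = (1/24)w^4 - (7/12)w^3 + (71/24)w^2 - (77/12)w + 5
L_1(w) = (w - 1)(w - 3)(w - 4)(w - 5) / [-6] = -(1/6)w^4 + (13/6)w^3 - (59/6)w^2 + (107/6)w - 10
L_2(w) = (w - 1)(w - 2)(w - 4)(w - 5) / [4] = (1/4)w^4 - 3w^3 + (49/4)w^2 - (39/2)w + 10
L_3(w) = (w - 1)(w - 2)(w - 3)(w - 5) / [-6] = -(1/6)w^4 + (11/6)w^3 - (41/6)w^2 + (61/6)w - 5
L_4(w) = (w - 1)(w - 2)(w - 3)(w - 4) / [24] = (1/24)w^4 - (5/12)w^3 + (35/24)w^2 - (25/12)w + 1
p(w) = 9·L_0 + (-6)·L_1 + 9·L_2 + (-2)·L_3 + 4·L_4
Only the coefficient of w^4 is needed; take it from each L_i and combine:
9·(1/24) + (-6)·(-1/6) + 9·(1/4) + (-2)·(-1/6) + 4·(1/24) = 33/8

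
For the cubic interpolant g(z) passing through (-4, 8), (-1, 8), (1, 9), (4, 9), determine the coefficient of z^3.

-1/40

The leading coefficient equals the top divided difference g[-4,-1,1,4].
g[-4,-1] = (8 - 8) / (-1 - (-4)) = 0
g[-1,1] = (9 - 8) / (1 - (-1)) = 1/2
g[1,4] = (9 - 9) / (4 - 1) = 0
g[-4,-1,1] = (1/2 - 0) / (1 - (-4)) = 1/10
g[-1,1,4] = (0 - 1/2) / (4 - (-1)) = -1/10
g[-4,-1,1,4] = (-1/10 - 1/10) / (4 - (-4)) = -1/40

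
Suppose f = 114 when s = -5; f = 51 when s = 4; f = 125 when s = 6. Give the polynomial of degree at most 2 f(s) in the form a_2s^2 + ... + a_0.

Build the Lagrange basis polynomials:
L_0(s) = (s - 4)(s - 6) / [99] = (1/99)s^2 - (10/99)s + 8/33
L_1(s) = (s + 5)(s - 6) / [-18] = -(1/18)s^2 + (1/18)s + 5/3
L_2(s) = (s + 5)(s - 4) / [22] = (1/22)s^2 + (1/22)s - 10/11
f(s) = 114·L_0 + 51·L_1 + 125·L_2
  114·L_0(s) = (38/33)s^2 - (380/33)s + 304/11
  51·L_1(s) = -(17/6)s^2 + (17/6)s + 85
  125·L_2(s) = (125/22)s^2 + (125/22)s - 1250/11
Adding term by term: 4s^2 - 3s - 1

f(s) = 4s^2 - 3s - 1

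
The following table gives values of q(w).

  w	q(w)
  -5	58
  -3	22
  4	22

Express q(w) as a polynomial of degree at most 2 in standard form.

q(w) = 2w^2 - 2w - 2

Build the Lagrange basis polynomials:
L_0(w) = (w + 3)(w - 4) / [18] = (1/18)w^2 - (1/18)w - 2/3
L_1(w) = (w + 5)(w - 4) / [-14] = -(1/14)w^2 - (1/14)w + 10/7
L_2(w) = (w + 5)(w + 3) / [63] = (1/63)w^2 + (8/63)w + 5/21
q(w) = 58·L_0 + 22·L_1 + 22·L_2
  58·L_0(w) = (29/9)w^2 - (29/9)w - 116/3
  22·L_1(w) = -(11/7)w^2 - (11/7)w + 220/7
  22·L_2(w) = (22/63)w^2 + (176/63)w + 110/21
Adding term by term: 2w^2 - 2w - 2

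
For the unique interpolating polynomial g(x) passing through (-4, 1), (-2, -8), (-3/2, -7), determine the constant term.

19/5

Build the Lagrange basis polynomials:
L_0(x) = (x + 2)(x + 3/2) / [5] = (1/5)x^2 + (7/10)x + 3/5
L_1(x) = (x + 4)(x + 3/2) / [-1] = -x^2 - (11/2)x - 6
L_2(x) = (x + 4)(x + 2) / [5/4] = (4/5)x^2 + (24/5)x + 32/5
g(x) = 1·L_0 + (-8)·L_1 + (-7)·L_2
Only the constant term is needed; take it from each L_i and combine:
1·(3/5) + (-8)·(-6) + (-7)·(32/5) = 19/5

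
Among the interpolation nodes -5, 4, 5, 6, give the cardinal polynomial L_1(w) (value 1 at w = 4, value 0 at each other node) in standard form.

L_1(w) = (w + 5)(w - 5)(w - 6) / [(9)·(-1)·(-2)]
       = (w^3 - 6w^2 - 25w + 150) / (18)

L_1(w) = (1/18)w^3 - (1/3)w^2 - (25/18)w + 25/3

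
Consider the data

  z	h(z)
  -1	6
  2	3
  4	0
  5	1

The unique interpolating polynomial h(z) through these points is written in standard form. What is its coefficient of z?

-53/90

Build the Lagrange basis polynomials:
L_0(z) = (z - 2)(z - 4)(z - 5) / [-90] = -(1/90)z^3 + (11/90)z^2 - (19/45)z + 4/9
L_1(z) = (z + 1)(z - 4)(z - 5) / [18] = (1/18)z^3 - (4/9)z^2 + (11/18)z + 10/9
L_2(z) = (z + 1)(z - 2)(z - 5) / [-10] = -(1/10)z^3 + (3/5)z^2 - (3/10)z - 1
L_3(z) = (z + 1)(z - 2)(z - 4) / [18] = (1/18)z^3 - (5/18)z^2 + (1/9)z + 4/9
h(z) = 6·L_0 + 3·L_1 + 0·L_2 + 1·L_3
Only the coefficient of z is needed; take it from each L_i and combine:
6·(-19/45) + 3·(11/18) + 0·(-3/10) + 1·(1/9) = -53/90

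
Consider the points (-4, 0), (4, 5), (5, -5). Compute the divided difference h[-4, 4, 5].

-85/72

h[-4,4] = (5 - 0) / (4 - (-4)) = 5/8
h[4,5] = (-5 - 5) / (5 - 4) = -10
h[-4,4,5] = (-10 - 5/8) / (5 - (-4)) = -85/72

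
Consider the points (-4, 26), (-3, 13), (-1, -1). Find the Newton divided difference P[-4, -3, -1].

2

P[-4,-3] = (13 - 26) / (-3 - (-4)) = -13
P[-3,-1] = (-1 - 13) / (-1 - (-3)) = -7
P[-4,-3,-1] = (-7 - (-13)) / (-1 - (-4)) = 2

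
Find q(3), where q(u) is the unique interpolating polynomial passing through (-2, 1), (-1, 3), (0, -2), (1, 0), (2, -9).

Evaluate each Lagrange basis at u = 3:
L_0(3) = (4)·(3)·(2)·(1)/[(-1)·(-2)·(-3)·(-4)] = 1
L_1(3) = (5)·(3)·(2)·(1)/[(1)·(-1)·(-2)·(-3)] = -5
L_2(3) = (5)·(4)·(2)·(1)/[(2)·(1)·(-1)·(-2)] = 10
L_3(3) = (5)·(4)·(3)·(1)/[(3)·(2)·(1)·(-1)] = -10
L_4(3) = (5)·(4)·(3)·(2)/[(4)·(3)·(2)·(1)] = 5
Sum: 1·(1) + 3·(-5) + (-2)·(10) + 0 + (-9)·(5) = -79

-79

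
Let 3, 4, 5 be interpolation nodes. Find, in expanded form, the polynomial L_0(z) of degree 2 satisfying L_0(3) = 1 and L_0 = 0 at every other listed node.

L_0(z) = (1/2)z^2 - (9/2)z + 10

L_0(z) = (z - 4)(z - 5) / [(-1)·(-2)]
       = (z^2 - 9z + 20) / (2)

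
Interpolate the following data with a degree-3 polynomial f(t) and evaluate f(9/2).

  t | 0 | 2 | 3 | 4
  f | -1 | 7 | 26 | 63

721/8

Evaluate each Lagrange basis at t = 9/2:
L_0(9/2) = (5/2)·(3/2)·(1/2)/[(-2)·(-3)·(-4)] = -5/64
L_1(9/2) = (9/2)·(3/2)·(1/2)/[(2)·(-1)·(-2)] = 27/32
L_2(9/2) = (9/2)·(5/2)·(1/2)/[(3)·(1)·(-1)] = -15/8
L_3(9/2) = (9/2)·(5/2)·(3/2)/[(4)·(2)·(1)] = 135/64
Sum: (-1)·(-5/64) + 7·(27/32) + 26·(-15/8) + 63·(135/64) = 721/8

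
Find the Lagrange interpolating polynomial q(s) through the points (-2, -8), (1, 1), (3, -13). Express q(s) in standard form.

q(s) = -2s^2 + s + 2

L_0(s) = (s - 1)(s - 3) / [15] = (1/15)s^2 - (4/15)s + 1/5
L_1(s) = (s + 2)(s - 3) / [-6] = -(1/6)s^2 + (1/6)s + 1
L_2(s) = (s + 2)(s - 1) / [10] = (1/10)s^2 + (1/10)s - 1/5
q(s) = (-8)·L_0 + 1·L_1 + (-13)·L_2
  (-8)·L_0(s) = -(8/15)s^2 + (32/15)s - 8/5
  1·L_1(s) = -(1/6)s^2 + (1/6)s + 1
  (-13)·L_2(s) = -(13/10)s^2 - (13/10)s + 13/5
Adding term by term: -2s^2 + s + 2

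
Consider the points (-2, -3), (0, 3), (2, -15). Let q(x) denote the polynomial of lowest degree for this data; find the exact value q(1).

Using Newton's divided-difference form:
q[-2,0] = (3 - (-3)) / (0 - (-2)) = 3
q[0,2] = (-15 - 3) / (2 - 0) = -9
q[-2,0,2] = (-9 - 3) / (2 - (-2)) = -3
q(1) = -3 + 3·(3) + (-3)·(3)·(1) = -3

-3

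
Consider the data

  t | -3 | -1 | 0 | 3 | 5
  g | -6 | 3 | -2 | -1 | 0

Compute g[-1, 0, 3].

4/3

g[-1,0] = (-2 - 3) / (0 - (-1)) = -5
g[0,3] = (-1 - (-2)) / (3 - 0) = 1/3
g[-1,0,3] = (1/3 - (-5)) / (3 - (-1)) = 4/3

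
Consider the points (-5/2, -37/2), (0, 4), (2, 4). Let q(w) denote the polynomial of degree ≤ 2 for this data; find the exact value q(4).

-12

L_0(4) = (4)·(2)/[(-5/2)·(-9/2)] = 32/45
L_1(4) = (13/2)·(2)/[(5/2)·(-2)] = -13/5
L_2(4) = (13/2)·(4)/[(9/2)·(2)] = 26/9
Sum: (-37/2)·(32/45) + 4·(-13/5) + 4·(26/9) = -12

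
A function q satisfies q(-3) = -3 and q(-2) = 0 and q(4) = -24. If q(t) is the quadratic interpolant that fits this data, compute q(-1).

Using Newton's divided-difference form:
q[-3,-2] = (0 - (-3)) / (-2 - (-3)) = 3
q[-2,4] = (-24 - 0) / (4 - (-2)) = -4
q[-3,-2,4] = (-4 - 3) / (4 - (-3)) = -1
q(-1) = -3 + 3·(2) + (-1)·(2)·(1) = 1

1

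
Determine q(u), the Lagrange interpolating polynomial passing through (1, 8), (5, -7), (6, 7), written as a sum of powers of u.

q(u) = (71/20)u^2 - (501/20)u + 59/2

Build the Lagrange basis polynomials:
L_0(u) = (u - 5)(u - 6) / [20] = (1/20)u^2 - (11/20)u + 3/2
L_1(u) = (u - 1)(u - 6) / [-4] = -(1/4)u^2 + (7/4)u - 3/2
L_2(u) = (u - 1)(u - 5) / [5] = (1/5)u^2 - (6/5)u + 1
q(u) = 8·L_0 + (-7)·L_1 + 7·L_2
  8·L_0(u) = (2/5)u^2 - (22/5)u + 12
  (-7)·L_1(u) = (7/4)u^2 - (49/4)u + 21/2
  7·L_2(u) = (7/5)u^2 - (42/5)u + 7
Adding term by term: (71/20)u^2 - (501/20)u + 59/2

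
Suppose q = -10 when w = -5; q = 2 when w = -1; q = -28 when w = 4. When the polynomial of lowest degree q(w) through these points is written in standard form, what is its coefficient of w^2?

-1

The leading coefficient equals the top divided difference q[-5,-1,4].
q[-5,-1] = (2 - (-10)) / (-1 - (-5)) = 3
q[-1,4] = (-28 - 2) / (4 - (-1)) = -6
q[-5,-1,4] = (-6 - 3) / (4 - (-5)) = -1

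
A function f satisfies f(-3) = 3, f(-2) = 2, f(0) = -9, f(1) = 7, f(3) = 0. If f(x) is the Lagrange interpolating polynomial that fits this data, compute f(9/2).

-14679/64

Evaluate each Lagrange basis at x = 9/2:
L_0(9/2) = (13/2)·(9/2)·(7/2)·(3/2)/[(-1)·(-3)·(-4)·(-6)] = 273/128
L_1(9/2) = (15/2)·(9/2)·(7/2)·(3/2)/[(1)·(-2)·(-3)·(-5)] = -189/32
L_2(9/2) = (15/2)·(13/2)·(7/2)·(3/2)/[(3)·(2)·(-1)·(-3)] = 455/32
L_3(9/2) = (15/2)·(13/2)·(9/2)·(3/2)/[(4)·(3)·(1)·(-2)] = -1755/128
L_4(9/2) = (15/2)·(13/2)·(9/2)·(7/2)/[(6)·(5)·(3)·(2)] = 273/64
Sum: 3·(273/128) + 2·(-189/32) + (-9)·(455/32) + 7·(-1755/128) + 0 = -14679/64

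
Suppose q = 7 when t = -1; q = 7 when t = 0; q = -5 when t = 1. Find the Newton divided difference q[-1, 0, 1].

q[-1,0] = (7 - 7) / (0 - (-1)) = 0
q[0,1] = (-5 - 7) / (1 - 0) = -12
q[-1,0,1] = (-12 - 0) / (1 - (-1)) = -6

-6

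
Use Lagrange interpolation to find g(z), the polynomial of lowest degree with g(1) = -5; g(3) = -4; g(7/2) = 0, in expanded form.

Build the Lagrange basis polynomials:
L_0(z) = (z - 3)(z - 7/2) / [5] = (1/5)z^2 - (13/10)z + 21/10
L_1(z) = (z - 1)(z - 7/2) / [-1] = -z^2 + (9/2)z - 7/2
L_2(z) = (z - 1)(z - 3) / [5/4] = (4/5)z^2 - (16/5)z + 12/5
g(z) = (-5)·L_0 + (-4)·L_1 + 0·L_2
  (-5)·L_0(z) = -z^2 + (13/2)z - 21/2
  (-4)·L_1(z) = 4z^2 - 18z + 14
  0·L_2(z) = 0
Adding term by term: 3z^2 - (23/2)z + 7/2

g(z) = 3z^2 - (23/2)z + 7/2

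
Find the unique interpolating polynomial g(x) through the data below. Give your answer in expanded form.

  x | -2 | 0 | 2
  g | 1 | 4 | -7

g(x) = -(7/4)x^2 - 2x + 4

L_0(x) = x(x - 2) / [8] = (1/8)x^2 - (1/4)x
L_1(x) = (x + 2)(x - 2) / [-4] = -(1/4)x^2 + 1
L_2(x) = (x + 2)x / [8] = (1/8)x^2 + (1/4)x
g(x) = 1·L_0 + 4·L_1 + (-7)·L_2
  1·L_0(x) = (1/8)x^2 - (1/4)x
  4·L_1(x) = -x^2 + 4
  (-7)·L_2(x) = -(7/8)x^2 - (7/4)x
Adding term by term: -(7/4)x^2 - 2x + 4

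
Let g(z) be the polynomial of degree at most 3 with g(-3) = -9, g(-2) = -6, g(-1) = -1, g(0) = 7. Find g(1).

19

Evaluate each Lagrange basis at z = 1:
L_0(1) = (3)·(2)·(1)/[(-1)·(-2)·(-3)] = -1
L_1(1) = (4)·(2)·(1)/[(1)·(-1)·(-2)] = 4
L_2(1) = (4)·(3)·(1)/[(2)·(1)·(-1)] = -6
L_3(1) = (4)·(3)·(2)/[(3)·(2)·(1)] = 4
Sum: (-9)·(-1) + (-6)·(4) + (-1)·(-6) + 7·(4) = 19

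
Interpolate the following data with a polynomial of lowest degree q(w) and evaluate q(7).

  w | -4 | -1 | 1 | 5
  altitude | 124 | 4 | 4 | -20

Evaluate each Lagrange basis at w = 7:
L_0(7) = (8)·(6)·(2)/[(-3)·(-5)·(-9)] = -32/45
L_1(7) = (11)·(6)·(2)/[(3)·(-2)·(-6)] = 11/3
L_2(7) = (11)·(8)·(2)/[(5)·(2)·(-4)] = -22/5
L_3(7) = (11)·(8)·(6)/[(9)·(6)·(4)] = 22/9
Sum: 124·(-32/45) + 4·(11/3) + 4·(-22/5) + (-20)·(22/9) = -140

-140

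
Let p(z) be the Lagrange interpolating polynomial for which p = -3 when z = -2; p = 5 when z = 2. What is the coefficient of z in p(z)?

2

Build the Lagrange basis polynomials:
L_0(z) = (z - 2) / [-4] = -(1/4)z + 1/2
L_1(z) = (z + 2) / [4] = (1/4)z + 1/2
p(z) = (-3)·L_0 + 5·L_1
Only the coefficient of z is needed; take it from each L_i and combine:
(-3)·(-1/4) + 5·(1/4) = 2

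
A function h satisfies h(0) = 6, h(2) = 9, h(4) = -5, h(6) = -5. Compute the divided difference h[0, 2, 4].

-17/8

h[0,2] = (9 - 6) / (2 - 0) = 3/2
h[2,4] = (-5 - 9) / (4 - 2) = -7
h[0,2,4] = (-7 - 3/2) / (4 - 0) = -17/8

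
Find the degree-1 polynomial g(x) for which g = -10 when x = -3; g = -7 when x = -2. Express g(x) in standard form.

Build the Lagrange basis polynomials:
L_0(x) = (x + 2) / [-1] = -x - 2
L_1(x) = (x + 3) / [1] = x + 3
g(x) = (-10)·L_0 + (-7)·L_1
  (-10)·L_0(x) = 10x + 20
  (-7)·L_1(x) = -7x - 21
Adding term by term: 3x - 1

g(x) = 3x - 1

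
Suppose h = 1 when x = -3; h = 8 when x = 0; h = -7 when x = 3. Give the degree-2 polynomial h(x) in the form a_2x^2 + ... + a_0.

Newton's divided differences:
h[-3,0] = (8 - 1) / (0 - (-3)) = 7/3
h[0,3] = (-7 - 8) / (3 - 0) = -5
h[-3,0,3] = (-5 - 7/3) / (3 - (-3)) = -11/9
h(x) = 1 + (7/3)·(x + 3) + (-11/9)·(x + 3)x
Expanding: h(x) = -(11/9)x^2 - (4/3)x + 8

h(x) = -(11/9)x^2 - (4/3)x + 8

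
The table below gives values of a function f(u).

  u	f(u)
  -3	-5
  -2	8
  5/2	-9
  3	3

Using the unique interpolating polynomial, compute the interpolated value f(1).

-509/33

Evaluate each Lagrange basis at u = 1:
L_0(1) = (3)·(-3/2)·(-2)/[(-1)·(-11/2)·(-6)] = -3/11
L_1(1) = (4)·(-3/2)·(-2)/[(1)·(-9/2)·(-5)] = 8/15
L_2(1) = (4)·(3)·(-2)/[(11/2)·(9/2)·(-1/2)] = 64/33
L_3(1) = (4)·(3)·(-3/2)/[(6)·(5)·(1/2)] = -6/5
Sum: (-5)·(-3/11) + 8·(8/15) + (-9)·(64/33) + 3·(-6/5) = -509/33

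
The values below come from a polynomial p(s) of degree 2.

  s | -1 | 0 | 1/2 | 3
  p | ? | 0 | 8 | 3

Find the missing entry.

The 3 known values determine p uniquely (degree ≤ 2).
Evaluate each Lagrange basis at s = -1:
L_0(-1) = (-3/2)·(-4)/[(-1/2)·(-3)] = 4
L_1(-1) = (-1)·(-4)/[(1/2)·(-5/2)] = -16/5
L_2(-1) = (-1)·(-3/2)/[(3)·(5/2)] = 1/5
Sum: 0 + 8·(-16/5) + 3·(1/5) = -25

-25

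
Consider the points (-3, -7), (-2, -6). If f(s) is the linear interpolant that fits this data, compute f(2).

-2

Evaluate each Lagrange basis at s = 2:
L_0(2) = (4)/[(-1)] = -4
L_1(2) = (5)/[(1)] = 5
Sum: (-7)·(-4) + (-6)·(5) = -2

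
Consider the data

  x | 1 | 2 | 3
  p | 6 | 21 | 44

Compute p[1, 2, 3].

4

p[1,2] = (21 - 6) / (2 - 1) = 15
p[2,3] = (44 - 21) / (3 - 2) = 23
p[1,2,3] = (23 - 15) / (3 - 1) = 4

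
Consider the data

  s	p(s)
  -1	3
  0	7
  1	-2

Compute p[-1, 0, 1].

p[-1,0] = (7 - 3) / (0 - (-1)) = 4
p[0,1] = (-2 - 7) / (1 - 0) = -9
p[-1,0,1] = (-9 - 4) / (1 - (-1)) = -13/2

-13/2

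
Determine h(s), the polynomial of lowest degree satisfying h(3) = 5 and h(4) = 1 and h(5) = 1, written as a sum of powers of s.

h(s) = 2s^2 - 18s + 41

Build the Lagrange basis polynomials:
L_0(s) = (s - 4)(s - 5) / [2] = (1/2)s^2 - (9/2)s + 10
L_1(s) = (s - 3)(s - 5) / [-1] = -s^2 + 8s - 15
L_2(s) = (s - 3)(s - 4) / [2] = (1/2)s^2 - (7/2)s + 6
h(s) = 5·L_0 + 1·L_1 + 1·L_2
  5·L_0(s) = (5/2)s^2 - (45/2)s + 50
  1·L_1(s) = -s^2 + 8s - 15
  1·L_2(s) = (1/2)s^2 - (7/2)s + 6
Adding term by term: 2s^2 - 18s + 41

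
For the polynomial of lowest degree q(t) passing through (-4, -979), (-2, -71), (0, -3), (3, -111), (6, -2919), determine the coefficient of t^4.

-3

The leading coefficient equals the top divided difference q[-4,-2,0,3,6].
q[-4,-2] = (-71 - (-979)) / (-2 - (-4)) = 454
q[-2,0] = (-3 - (-71)) / (0 - (-2)) = 34
q[0,3] = (-111 - (-3)) / (3 - 0) = -36
q[3,6] = (-2919 - (-111)) / (6 - 3) = -936
q[-4,-2,0] = (34 - 454) / (0 - (-4)) = -105
q[-2,0,3] = (-36 - 34) / (3 - (-2)) = -14
q[0,3,6] = (-936 - (-36)) / (6 - 0) = -150
q[-4,-2,0,3] = (-14 - (-105)) / (3 - (-4)) = 13
q[-2,0,3,6] = (-150 - (-14)) / (6 - (-2)) = -17
q[-4,-2,0,3,6] = (-17 - 13) / (6 - (-4)) = -3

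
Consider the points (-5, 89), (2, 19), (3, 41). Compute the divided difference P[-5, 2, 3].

P[-5,2] = (19 - 89) / (2 - (-5)) = -10
P[2,3] = (41 - 19) / (3 - 2) = 22
P[-5,2,3] = (22 - (-10)) / (3 - (-5)) = 4

4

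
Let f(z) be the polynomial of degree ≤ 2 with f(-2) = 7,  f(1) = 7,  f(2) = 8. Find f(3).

19/2

Evaluate each Lagrange basis at z = 3:
L_0(3) = (2)·(1)/[(-3)·(-4)] = 1/6
L_1(3) = (5)·(1)/[(3)·(-1)] = -5/3
L_2(3) = (5)·(2)/[(4)·(1)] = 5/2
Sum: 7·(1/6) + 7·(-5/3) + 8·(5/2) = 19/2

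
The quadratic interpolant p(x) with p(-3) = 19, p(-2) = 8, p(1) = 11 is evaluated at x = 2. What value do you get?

24

Using Newton's divided-difference form:
p[-3,-2] = (8 - 19) / (-2 - (-3)) = -11
p[-2,1] = (11 - 8) / (1 - (-2)) = 1
p[-3,-2,1] = (1 - (-11)) / (1 - (-3)) = 3
p(2) = 19 + (-11)·(5) + 3·(5)·(4) = 24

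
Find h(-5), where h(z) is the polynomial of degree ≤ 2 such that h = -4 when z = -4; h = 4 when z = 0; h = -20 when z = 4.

-11

L_0(-5) = (-5)·(-9)/[(-4)·(-8)] = 45/32
L_1(-5) = (-1)·(-9)/[(4)·(-4)] = -9/16
L_2(-5) = (-1)·(-5)/[(8)·(4)] = 5/32
Sum: (-4)·(45/32) + 4·(-9/16) + (-20)·(5/32) = -11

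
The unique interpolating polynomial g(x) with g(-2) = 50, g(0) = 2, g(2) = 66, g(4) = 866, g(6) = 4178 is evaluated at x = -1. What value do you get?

6

Evaluate each Lagrange basis at x = -1:
L_0(-1) = (-1)·(-3)·(-5)·(-7)/[(-2)·(-4)·(-6)·(-8)] = 35/128
L_1(-1) = (1)·(-3)·(-5)·(-7)/[(2)·(-2)·(-4)·(-6)] = 35/32
L_2(-1) = (1)·(-1)·(-5)·(-7)/[(4)·(2)·(-2)·(-4)] = -35/64
L_3(-1) = (1)·(-1)·(-3)·(-7)/[(6)·(4)·(2)·(-2)] = 7/32
L_4(-1) = (1)·(-1)·(-3)·(-5)/[(8)·(6)·(4)·(2)] = -5/128
Sum: 50·(35/128) + 2·(35/32) + 66·(-35/64) + 866·(7/32) + 4178·(-5/128) = 6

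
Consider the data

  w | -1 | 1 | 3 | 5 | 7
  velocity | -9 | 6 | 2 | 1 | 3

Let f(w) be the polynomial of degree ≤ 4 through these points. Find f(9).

-14

L_0(9) = (8)·(6)·(4)·(2)/[(-2)·(-4)·(-6)·(-8)] = 1
L_1(9) = (10)·(6)·(4)·(2)/[(2)·(-2)·(-4)·(-6)] = -5
L_2(9) = (10)·(8)·(4)·(2)/[(4)·(2)·(-2)·(-4)] = 10
L_3(9) = (10)·(8)·(6)·(2)/[(6)·(4)·(2)·(-2)] = -10
L_4(9) = (10)·(8)·(6)·(4)/[(8)·(6)·(4)·(2)] = 5
Sum: (-9)·(1) + 6·(-5) + 2·(10) + 1·(-10) + 3·(5) = -14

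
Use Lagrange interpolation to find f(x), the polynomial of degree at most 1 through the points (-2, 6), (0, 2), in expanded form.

f(x) = -2x + 2

Build the Lagrange basis polynomials:
L_0(x) = x / [-2] = -(1/2)x
L_1(x) = (x + 2) / [2] = (1/2)x + 1
f(x) = 6·L_0 + 2·L_1
  6·L_0(x) = -3x
  2·L_1(x) = x + 2
Adding term by term: -2x + 2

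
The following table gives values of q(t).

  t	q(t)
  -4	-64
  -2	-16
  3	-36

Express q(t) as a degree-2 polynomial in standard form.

Newton's divided differences:
q[-4,-2] = (-16 - (-64)) / (-2 - (-4)) = 24
q[-2,3] = (-36 - (-16)) / (3 - (-2)) = -4
q[-4,-2,3] = (-4 - 24) / (3 - (-4)) = -4
q(t) = -64 + 24·(t + 4) + (-4)·(t + 4)(t + 2)
Expanding: q(t) = -4t^2

q(t) = -4t^2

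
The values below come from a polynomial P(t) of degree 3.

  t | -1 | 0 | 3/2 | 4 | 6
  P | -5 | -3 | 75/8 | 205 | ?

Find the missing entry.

681

The 4 known values determine P uniquely (degree ≤ 3).
Evaluate each Lagrange basis at t = 6:
L_0(6) = (6)·(9/2)·(2)/[(-1)·(-5/2)·(-5)] = -108/25
L_1(6) = (7)·(9/2)·(2)/[(1)·(-3/2)·(-4)] = 21/2
L_2(6) = (7)·(6)·(2)/[(5/2)·(3/2)·(-5/2)] = -224/25
L_3(6) = (7)·(6)·(9/2)/[(5)·(4)·(5/2)] = 189/50
Sum: (-5)·(-108/25) + (-3)·(21/2) + 75/8·(-224/25) + 205·(189/50) = 681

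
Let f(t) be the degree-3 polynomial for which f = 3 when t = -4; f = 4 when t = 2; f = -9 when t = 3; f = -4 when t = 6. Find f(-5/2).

Evaluate each Lagrange basis at t = -5/2:
L_0(-5/2) = (-9/2)·(-11/2)·(-17/2)/[(-6)·(-7)·(-10)] = 561/1120
L_1(-5/2) = (3/2)·(-11/2)·(-17/2)/[(6)·(-1)·(-4)] = 187/64
L_2(-5/2) = (3/2)·(-9/2)·(-17/2)/[(7)·(1)·(-3)] = -153/56
L_3(-5/2) = (3/2)·(-9/2)·(-11/2)/[(10)·(4)·(3)] = 99/320
Sum: 3·(561/1120) + 4·(187/64) + (-9)·(-153/56) + (-4)·(99/320) = 40927/1120

40927/1120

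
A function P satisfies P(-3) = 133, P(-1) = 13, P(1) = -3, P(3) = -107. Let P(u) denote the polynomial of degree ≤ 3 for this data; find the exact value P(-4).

292

L_0(-4) = (-3)·(-5)·(-7)/[(-2)·(-4)·(-6)] = 35/16
L_1(-4) = (-1)·(-5)·(-7)/[(2)·(-2)·(-4)] = -35/16
L_2(-4) = (-1)·(-3)·(-7)/[(4)·(2)·(-2)] = 21/16
L_3(-4) = (-1)·(-3)·(-5)/[(6)·(4)·(2)] = -5/16
Sum: 133·(35/16) + 13·(-35/16) + (-3)·(21/16) + (-107)·(-5/16) = 292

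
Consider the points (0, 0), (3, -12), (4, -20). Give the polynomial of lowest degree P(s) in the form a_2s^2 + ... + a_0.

P(s) = -s^2 - s

Newton's divided differences:
P[0,3] = (-12 - 0) / (3 - 0) = -4
P[3,4] = (-20 - (-12)) / (4 - 3) = -8
P[0,3,4] = (-8 - (-4)) / (4 - 0) = -1
P(s) = (-4)·s + (-1)·s(s - 3)
Expanding: P(s) = -s^2 - s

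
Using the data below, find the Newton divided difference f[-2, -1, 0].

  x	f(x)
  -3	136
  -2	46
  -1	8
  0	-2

f[-2,-1] = (8 - 46) / (-1 - (-2)) = -38
f[-1,0] = (-2 - 8) / (0 - (-1)) = -10
f[-2,-1,0] = (-10 - (-38)) / (0 - (-2)) = 14

14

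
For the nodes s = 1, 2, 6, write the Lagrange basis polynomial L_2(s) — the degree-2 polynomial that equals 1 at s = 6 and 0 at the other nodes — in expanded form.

L_2(s) = (s - 1)(s - 2) / [(5)·(4)]
       = (s^2 - 3s + 2) / (20)

L_2(s) = (1/20)s^2 - (3/20)s + 1/10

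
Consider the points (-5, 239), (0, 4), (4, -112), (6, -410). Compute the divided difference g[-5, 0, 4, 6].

-2

g[-5,0] = (4 - 239) / (0 - (-5)) = -47
g[0,4] = (-112 - 4) / (4 - 0) = -29
g[4,6] = (-410 - (-112)) / (6 - 4) = -149
g[-5,0,4] = (-29 - (-47)) / (4 - (-5)) = 2
g[0,4,6] = (-149 - (-29)) / (6 - 0) = -20
g[-5,0,4,6] = (-20 - 2) / (6 - (-5)) = -2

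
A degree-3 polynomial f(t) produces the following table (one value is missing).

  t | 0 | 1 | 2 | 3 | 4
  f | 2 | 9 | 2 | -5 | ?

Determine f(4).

2

The 4 known values determine f uniquely (degree ≤ 3).
L_0(4) = (3)·(2)·(1)/[(-1)·(-2)·(-3)] = -1
L_1(4) = (4)·(2)·(1)/[(1)·(-1)·(-2)] = 4
L_2(4) = (4)·(3)·(1)/[(2)·(1)·(-1)] = -6
L_3(4) = (4)·(3)·(2)/[(3)·(2)·(1)] = 4
Sum: 2·(-1) + 9·(4) + 2·(-6) + (-5)·(4) = 2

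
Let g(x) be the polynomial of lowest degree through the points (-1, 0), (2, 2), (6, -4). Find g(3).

L_0(3) = (1)·(-3)/[(-3)·(-7)] = -1/7
L_1(3) = (4)·(-3)/[(3)·(-4)] = 1
L_2(3) = (4)·(1)/[(7)·(4)] = 1/7
Sum: 0 + 2·(1) + (-4)·(1/7) = 10/7

10/7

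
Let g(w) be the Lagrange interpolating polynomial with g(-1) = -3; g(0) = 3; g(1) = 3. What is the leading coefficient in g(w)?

-3

L_0(w) = w(w - 1) / [2] = (1/2)w^2 - (1/2)w
L_1(w) = (w + 1)(w - 1) / [-1] = -w^2 + 1
L_2(w) = (w + 1)w / [2] = (1/2)w^2 + (1/2)w
g(w) = (-3)·L_0 + 3·L_1 + 3·L_2
Only the coefficient of w^2 is needed; take it from each L_i and combine:
(-3)·(1/2) + 3·(-1) + 3·(1/2) = -3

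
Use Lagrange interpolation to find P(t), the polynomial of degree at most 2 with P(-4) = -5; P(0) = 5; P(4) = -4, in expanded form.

L_0(t) = t(t - 4) / [32] = (1/32)t^2 - (1/8)t
L_1(t) = (t + 4)(t - 4) / [-16] = -(1/16)t^2 + 1
L_2(t) = (t + 4)t / [32] = (1/32)t^2 + (1/8)t
P(t) = (-5)·L_0 + 5·L_1 + (-4)·L_2
  (-5)·L_0(t) = -(5/32)t^2 + (5/8)t
  5·L_1(t) = -(5/16)t^2 + 5
  (-4)·L_2(t) = -(1/8)t^2 - (1/2)t
Adding term by term: -(19/32)t^2 + (1/8)t + 5

P(t) = -(19/32)t^2 + (1/8)t + 5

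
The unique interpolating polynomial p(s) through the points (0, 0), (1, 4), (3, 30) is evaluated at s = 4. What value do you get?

Evaluate each Lagrange basis at s = 4:
L_0(4) = (3)·(1)/[(-1)·(-3)] = 1
L_1(4) = (4)·(1)/[(1)·(-2)] = -2
L_2(4) = (4)·(3)/[(3)·(2)] = 2
Sum: 0 + 4·(-2) + 30·(2) = 52

52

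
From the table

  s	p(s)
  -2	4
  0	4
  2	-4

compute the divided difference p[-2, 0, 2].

-1

p[-2,0] = (4 - 4) / (0 - (-2)) = 0
p[0,2] = (-4 - 4) / (2 - 0) = -4
p[-2,0,2] = (-4 - 0) / (2 - (-2)) = -1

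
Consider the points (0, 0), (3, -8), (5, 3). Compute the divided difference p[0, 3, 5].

p[0,3] = (-8 - 0) / (3 - 0) = -8/3
p[3,5] = (3 - (-8)) / (5 - 3) = 11/2
p[0,3,5] = (11/2 - (-8/3)) / (5 - 0) = 49/30

49/30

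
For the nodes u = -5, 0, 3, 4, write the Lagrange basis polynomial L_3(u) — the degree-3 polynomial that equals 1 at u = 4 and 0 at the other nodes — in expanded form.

L_3(u) = (1/36)u^3 + (1/18)u^2 - (5/12)u

L_3(u) = (u + 5)u(u - 3) / [(9)·(4)·(1)]
       = (u^3 + 2u^2 - 15u) / (36)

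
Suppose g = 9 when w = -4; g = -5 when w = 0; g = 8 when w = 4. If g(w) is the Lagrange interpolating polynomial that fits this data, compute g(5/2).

-5/128

Evaluate each Lagrange basis at w = 5/2:
L_0(5/2) = (5/2)·(-3/2)/[(-4)·(-8)] = -15/128
L_1(5/2) = (13/2)·(-3/2)/[(4)·(-4)] = 39/64
L_2(5/2) = (13/2)·(5/2)/[(8)·(4)] = 65/128
Sum: 9·(-15/128) + (-5)·(39/64) + 8·(65/128) = -5/128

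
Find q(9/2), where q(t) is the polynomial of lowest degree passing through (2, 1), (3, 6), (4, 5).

L_0(9/2) = (3/2)·(1/2)/[(-1)·(-2)] = 3/8
L_1(9/2) = (5/2)·(1/2)/[(1)·(-1)] = -5/4
L_2(9/2) = (5/2)·(3/2)/[(2)·(1)] = 15/8
Sum: 1·(3/8) + 6·(-5/4) + 5·(15/8) = 9/4

9/4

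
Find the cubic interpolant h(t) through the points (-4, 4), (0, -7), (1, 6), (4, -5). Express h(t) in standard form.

h(t) = -(439/480)t^3 + (13/32)t^2 + (1621/120)t - 7

Build the Lagrange basis polynomials:
L_0(t) = t(t - 1)(t - 4) / [-160] = -(1/160)t^3 + (1/32)t^2 - (1/40)t
L_1(t) = (t + 4)(t - 1)(t - 4) / [16] = (1/16)t^3 - (1/16)t^2 - t + 1
L_2(t) = (t + 4)t(t - 4) / [-15] = -(1/15)t^3 + (16/15)t
L_3(t) = (t + 4)t(t - 1) / [96] = (1/96)t^3 + (1/32)t^2 - (1/24)t
h(t) = 4·L_0 + (-7)·L_1 + 6·L_2 + (-5)·L_3
  4·L_0(t) = -(1/40)t^3 + (1/8)t^2 - (1/10)t
  (-7)·L_1(t) = -(7/16)t^3 + (7/16)t^2 + 7t - 7
  6·L_2(t) = -(2/5)t^3 + (32/5)t
  (-5)·L_3(t) = -(5/96)t^3 - (5/32)t^2 + (5/24)t
Adding term by term: -(439/480)t^3 + (13/32)t^2 + (1621/120)t - 7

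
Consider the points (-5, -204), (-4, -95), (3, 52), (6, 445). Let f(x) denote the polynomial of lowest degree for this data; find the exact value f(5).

256

Evaluate each Lagrange basis at x = 5:
L_0(5) = (9)·(2)·(-1)/[(-1)·(-8)·(-11)] = 9/44
L_1(5) = (10)·(2)·(-1)/[(1)·(-7)·(-10)] = -2/7
L_2(5) = (10)·(9)·(-1)/[(8)·(7)·(-3)] = 15/28
L_3(5) = (10)·(9)·(2)/[(11)·(10)·(3)] = 6/11
Sum: (-204)·(9/44) + (-95)·(-2/7) + 52·(15/28) + 445·(6/11) = 256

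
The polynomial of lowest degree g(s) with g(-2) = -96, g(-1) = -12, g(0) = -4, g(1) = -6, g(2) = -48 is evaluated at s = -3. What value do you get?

-418

Evaluate each Lagrange basis at s = -3:
L_0(-3) = (-2)·(-3)·(-4)·(-5)/[(-1)·(-2)·(-3)·(-4)] = 5
L_1(-3) = (-1)·(-3)·(-4)·(-5)/[(1)·(-1)·(-2)·(-3)] = -10
L_2(-3) = (-1)·(-2)·(-4)·(-5)/[(2)·(1)·(-1)·(-2)] = 10
L_3(-3) = (-1)·(-2)·(-3)·(-5)/[(3)·(2)·(1)·(-1)] = -5
L_4(-3) = (-1)·(-2)·(-3)·(-4)/[(4)·(3)·(2)·(1)] = 1
Sum: (-96)·(5) + (-12)·(-10) + (-4)·(10) + (-6)·(-5) + (-48)·(1) = -418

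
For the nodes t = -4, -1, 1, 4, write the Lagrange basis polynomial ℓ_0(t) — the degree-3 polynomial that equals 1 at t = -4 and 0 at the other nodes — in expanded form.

ℓ_0(t) = -(1/120)t^3 + (1/30)t^2 + (1/120)t - 1/30

ℓ_0(t) = (t + 1)(t - 1)(t - 4) / [(-3)·(-5)·(-8)]
       = (t^3 - 4t^2 - t + 4) / (-120)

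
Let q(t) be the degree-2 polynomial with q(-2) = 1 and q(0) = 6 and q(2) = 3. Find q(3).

-3/2

Using Newton's divided-difference form:
q[-2,0] = (6 - 1) / (0 - (-2)) = 5/2
q[0,2] = (3 - 6) / (2 - 0) = -3/2
q[-2,0,2] = (-3/2 - 5/2) / (2 - (-2)) = -1
q(3) = 1 + (5/2)·(5) + (-1)·(5)·(3) = -3/2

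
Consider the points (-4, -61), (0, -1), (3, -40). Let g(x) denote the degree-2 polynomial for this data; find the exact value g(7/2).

Using Newton's divided-difference form:
g[-4,0] = (-1 - (-61)) / (0 - (-4)) = 15
g[0,3] = (-40 - (-1)) / (3 - 0) = -13
g[-4,0,3] = (-13 - 15) / (3 - (-4)) = -4
g(7/2) = -61 + 15·(15/2) + (-4)·(15/2)·(7/2) = -107/2

-107/2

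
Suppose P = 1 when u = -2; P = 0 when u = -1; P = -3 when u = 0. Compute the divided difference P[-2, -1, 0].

-1

P[-2,-1] = (0 - 1) / (-1 - (-2)) = -1
P[-1,0] = (-3 - 0) / (0 - (-1)) = -3
P[-2,-1,0] = (-3 - (-1)) / (0 - (-2)) = -1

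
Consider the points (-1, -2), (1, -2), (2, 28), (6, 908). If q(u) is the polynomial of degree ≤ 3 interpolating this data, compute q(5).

526

L_0(5) = (4)·(3)·(-1)/[(-2)·(-3)·(-7)] = 2/7
L_1(5) = (6)·(3)·(-1)/[(2)·(-1)·(-5)] = -9/5
L_2(5) = (6)·(4)·(-1)/[(3)·(1)·(-4)] = 2
L_3(5) = (6)·(4)·(3)/[(7)·(5)·(4)] = 18/35
Sum: (-2)·(2/7) + (-2)·(-9/5) + 28·(2) + 908·(18/35) = 526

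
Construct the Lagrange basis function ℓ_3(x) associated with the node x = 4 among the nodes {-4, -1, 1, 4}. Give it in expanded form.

ℓ_3(x) = (1/120)x^3 + (1/30)x^2 - (1/120)x - 1/30

ℓ_3(x) = (x + 4)(x + 1)(x - 1) / [(8)·(5)·(3)]
       = (x^3 + 4x^2 - x - 4) / (120)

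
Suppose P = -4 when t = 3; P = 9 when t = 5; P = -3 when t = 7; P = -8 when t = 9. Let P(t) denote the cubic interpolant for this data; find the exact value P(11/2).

227/32

Evaluate each Lagrange basis at t = 11/2:
L_0(11/2) = (1/2)·(-3/2)·(-7/2)/[(-2)·(-4)·(-6)] = -7/128
L_1(11/2) = (5/2)·(-3/2)·(-7/2)/[(2)·(-2)·(-4)] = 105/128
L_2(11/2) = (5/2)·(1/2)·(-7/2)/[(4)·(2)·(-2)] = 35/128
L_3(11/2) = (5/2)·(1/2)·(-3/2)/[(6)·(4)·(2)] = -5/128
Sum: (-4)·(-7/128) + 9·(105/128) + (-3)·(35/128) + (-8)·(-5/128) = 227/32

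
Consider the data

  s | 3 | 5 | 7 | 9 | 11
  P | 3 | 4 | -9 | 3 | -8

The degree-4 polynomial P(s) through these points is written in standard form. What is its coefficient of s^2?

L_0(s) = (s - 5)(s - 7)(s - 9)(s - 11) / [384] = (1/384)s^4 - (1/12)s^3 + (187/192)s^2 - (59/12)s + 1155/128
L_1(s) = (s - 3)(s - 7)(s - 9)(s - 11) / [-96] = -(1/96)s^4 + (5/16)s^3 - (10/3)s^2 + (235/16)s - 693/32
L_2(s) = (s - 3)(s - 5)(s - 9)(s - 11) / [64] = (1/64)s^4 - (7/16)s^3 + (137/32)s^2 - (273/16)s + 1485/64
L_3(s) = (s - 3)(s - 5)(s - 7)(s - 11) / [-96] = -(1/96)s^4 + (13/48)s^3 - (59/24)s^2 + (443/48)s - 385/32
L_4(s) = (s - 3)(s - 5)(s - 7)(s - 9) / [384] = (1/384)s^4 - (1/16)s^3 + (103/192)s^2 - (31/16)s + 315/128
P(s) = 3·L_0 + 4·L_1 + (-9)·L_2 + 3·L_3 + (-8)·L_4
Only the coefficient of s^2 is needed; take it from each L_i and combine:
3·(187/192) + 4·(-10/3) + (-9)·(137/32) + 3·(-59/24) + (-8)·(103/192) = -3879/64

-3879/64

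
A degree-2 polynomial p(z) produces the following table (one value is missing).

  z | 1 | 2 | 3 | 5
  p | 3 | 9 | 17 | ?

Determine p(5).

The 3 known values determine p uniquely (degree ≤ 2).
L_0(5) = (3)·(2)/[(-1)·(-2)] = 3
L_1(5) = (4)·(2)/[(1)·(-1)] = -8
L_2(5) = (4)·(3)/[(2)·(1)] = 6
Sum: 3·(3) + 9·(-8) + 17·(6) = 39

39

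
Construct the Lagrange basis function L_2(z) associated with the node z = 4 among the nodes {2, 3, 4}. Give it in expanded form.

L_2(z) = (1/2)z^2 - (5/2)z + 3

L_2(z) = (z - 2)(z - 3) / [(2)·(1)]
       = (z^2 - 5z + 6) / (2)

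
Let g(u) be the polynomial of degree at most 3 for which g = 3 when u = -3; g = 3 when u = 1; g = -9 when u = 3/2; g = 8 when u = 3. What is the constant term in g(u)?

L_0(u) = (u - 1)(u - 3/2)(u - 3) / [-108] = -(1/108)u^3 + (11/216)u^2 - (1/12)u + 1/24
L_1(u) = (u + 3)(u - 3/2)(u - 3) / [4] = (1/4)u^3 - (3/8)u^2 - (9/4)u + 27/8
L_2(u) = (u + 3)(u - 1)(u - 3) / [-27/8] = -(8/27)u^3 + (8/27)u^2 + (8/3)u - 8/3
L_3(u) = (u + 3)(u - 1)(u - 3/2) / [18] = (1/18)u^3 + (1/36)u^2 - (1/3)u + 1/4
g(u) = 3·L_0 + 3·L_1 + (-9)·L_2 + 8·L_3
Only the constant term is needed; take it from each L_i and combine:
3·(1/24) + 3·(27/8) + (-9)·(-8/3) + 8·(1/4) = 145/4

145/4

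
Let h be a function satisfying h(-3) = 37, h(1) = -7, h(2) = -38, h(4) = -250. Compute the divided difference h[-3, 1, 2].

-4

h[-3,1] = (-7 - 37) / (1 - (-3)) = -11
h[1,2] = (-38 - (-7)) / (2 - 1) = -31
h[-3,1,2] = (-31 - (-11)) / (2 - (-3)) = -4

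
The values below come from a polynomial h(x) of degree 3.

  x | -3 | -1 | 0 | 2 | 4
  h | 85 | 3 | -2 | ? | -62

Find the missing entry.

The 4 known values determine h uniquely (degree ≤ 3).
L_0(2) = (3)·(2)·(-2)/[(-2)·(-3)·(-7)] = 2/7
L_1(2) = (5)·(2)·(-2)/[(2)·(-1)·(-5)] = -2
L_2(2) = (5)·(3)·(-2)/[(3)·(1)·(-4)] = 5/2
L_3(2) = (5)·(3)·(2)/[(7)·(5)·(4)] = 3/14
Sum: 85·(2/7) + 3·(-2) + (-2)·(5/2) + (-62)·(3/14) = 0

0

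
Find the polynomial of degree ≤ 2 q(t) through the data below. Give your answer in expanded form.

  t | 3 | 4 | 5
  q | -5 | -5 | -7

Build the Lagrange basis polynomials:
L_0(t) = (t - 4)(t - 5) / [2] = (1/2)t^2 - (9/2)t + 10
L_1(t) = (t - 3)(t - 5) / [-1] = -t^2 + 8t - 15
L_2(t) = (t - 3)(t - 4) / [2] = (1/2)t^2 - (7/2)t + 6
q(t) = (-5)·L_0 + (-5)·L_1 + (-7)·L_2
  (-5)·L_0(t) = -(5/2)t^2 + (45/2)t - 50
  (-5)·L_1(t) = 5t^2 - 40t + 75
  (-7)·L_2(t) = -(7/2)t^2 + (49/2)t - 42
Adding term by term: -t^2 + 7t - 17

q(t) = -t^2 + 7t - 17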